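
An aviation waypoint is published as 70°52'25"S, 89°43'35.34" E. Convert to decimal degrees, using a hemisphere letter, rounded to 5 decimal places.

70.87361° S, 89.72648° E

φ: 52′ + 25″ = 52.41667′; 70 + 52.41667/60 = 70.873611
Longitude: 43′ + 35.34″ = 43.58900′; 89 + 43.58900/60 = 89.726483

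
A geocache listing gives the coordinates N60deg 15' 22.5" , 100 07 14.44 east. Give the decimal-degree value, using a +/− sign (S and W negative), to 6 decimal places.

60.256250, 100.120678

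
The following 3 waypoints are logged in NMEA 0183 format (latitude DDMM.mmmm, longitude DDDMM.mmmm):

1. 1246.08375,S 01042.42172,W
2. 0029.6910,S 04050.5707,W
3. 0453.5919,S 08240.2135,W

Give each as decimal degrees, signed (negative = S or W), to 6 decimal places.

Point 1:
  Lat: degrees = first 2 digits = 12, minutes = 46.08375; 12 + 46.08375/60 = 12.7680625
  hemisphere S, so the sign is −
  Longitude: split at 3 digits → 010° and 42.42172′; 10 + 42.42172/60 = 10.7070287
  hemisphere W, so the sign is −
Point 2:
  φ: split at 2 digits → 00° and 29.691′; 0 + 29.691/60 = 0.4948500
  hemisphere S, so the sign is −
  Longitude: degrees = first 3 digits = 40, minutes = 50.5707; 40 + 50.5707/60 = 40.8428450
  W ⇒ negate
Point 3:
  Latitude: split at 2 digits → 04° and 53.5919′; 4 + 53.5919/60 = 4.8931983
  S → negative
  Lon: degrees = first 3 digits = 82, minutes = 40.2135; 82 + 40.2135/60 = 82.6702250
  W → negative

1. -12.768063, -10.707029
2. -0.494850, -40.842845
3. -4.893198, -82.670225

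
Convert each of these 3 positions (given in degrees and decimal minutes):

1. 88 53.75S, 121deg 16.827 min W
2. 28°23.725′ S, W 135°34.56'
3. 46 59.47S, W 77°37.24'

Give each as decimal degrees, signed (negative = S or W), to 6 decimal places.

Point 1:
  Latitude: 88 + 53.75/60 = 88.8958333
  S → negative
  Lon: 121 + 16.827/60 = 121.2804500
  W ⇒ negate
Point 2:
  Latitude: 28 + 23.725/60 = 28.3954167
  S ⇒ negate
  Longitude: 135 + 34.56/60 = 135.5760000
  hemisphere W, so the sign is −
Point 3:
  φ: 59.47′ = 0.991167°; total 46.9911667
  hemisphere S, so the sign is −
  Longitude: 77 + 37.24/60 = 77.6206667
  W → negative

1. -88.895833, -121.280450
2. -28.395417, -135.576000
3. -46.991167, -77.620667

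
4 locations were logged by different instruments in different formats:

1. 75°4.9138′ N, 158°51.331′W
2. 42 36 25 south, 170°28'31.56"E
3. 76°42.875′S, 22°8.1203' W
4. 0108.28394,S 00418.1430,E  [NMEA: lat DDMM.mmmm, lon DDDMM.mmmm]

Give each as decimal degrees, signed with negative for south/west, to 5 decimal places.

1. 75.08190, -158.85552
2. -42.60694, 170.47543
3. -76.71458, -22.13534
4. -1.13807, 4.30238

Point 1:
  Lat: 4.9138′ = 0.081897°; total 75.081897
  N ⇒ keep positive
  Longitude: 51.331′ = 0.855517°; total 158.855517
  W → negative
Point 2:
  φ: 36′ + 25″ = 36.41667′; 42 + 36.41667/60 = 42.606944
  S ⇒ negate
  Longitude: 170 + 28/60 + 31.56/3600 = 170.475433
  E ⇒ keep positive
Point 3:
  Latitude: 42.875′ = 0.714583°; total 76.714583
  S ⇒ negate
  λ: 8.1203′ = 0.135338°; total 22.135338
  hemisphere W, so the sign is −
Point 4:
  Latitude: degrees = first 2 digits = 1, minutes = 8.28394; 1 + 8.28394/60 = 1.138066
  S ⇒ negate
  λ: split at 3 digits → 004° and 18.143′; 4 + 18.143/60 = 4.302383
  E → positive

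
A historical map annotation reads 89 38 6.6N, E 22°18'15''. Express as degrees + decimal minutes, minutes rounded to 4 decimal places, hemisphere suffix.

89° 38.1100′ N, 22° 18.2500′ E

φ: seconds/60 = 0.11000; minutes = 38 + 0.11000 = 38.110000
Lon: seconds/60 = 0.25000; minutes = 18 + 0.25000 = 18.250000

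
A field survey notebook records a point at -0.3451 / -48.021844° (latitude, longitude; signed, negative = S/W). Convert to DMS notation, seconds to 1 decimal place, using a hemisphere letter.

0°20′42.4″ S, 48°01′18.6″ W

Latitude is negative → S; |value| = 0.345100
Latitude: whole degrees 0; 20.70600′ → 20′ and 42.360″
Longitude is negative → W; |value| = 48.021844
λ: 0.021844 × 60 = 1.31064′ → 1′, remainder × 60 = 18.638″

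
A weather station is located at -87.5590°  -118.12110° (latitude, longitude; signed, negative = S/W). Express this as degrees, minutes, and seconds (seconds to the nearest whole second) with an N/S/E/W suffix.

87°33′32″ S, 118°07′16″ W

Latitude is negative → S; |value| = 87.559000
φ: whole degrees 87; 33.54000′ → 33′ and 32.40″
Longitude is negative → W; |value| = 118.121100
λ: 0.121100° → 7.26600′; 0.26600 × 60 = 15.96″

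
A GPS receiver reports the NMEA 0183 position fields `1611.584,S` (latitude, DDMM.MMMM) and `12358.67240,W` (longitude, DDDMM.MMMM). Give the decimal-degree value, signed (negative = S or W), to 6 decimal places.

Lat: split at 2 digits → 16° and 11.584′; 16 + 11.584/60 = 16.1930667
hemisphere S, so the sign is −
Longitude: degrees = first 3 digits = 123, minutes = 58.6724; 123 + 58.6724/60 = 123.9778733
W → negative

-16.193067, -123.977873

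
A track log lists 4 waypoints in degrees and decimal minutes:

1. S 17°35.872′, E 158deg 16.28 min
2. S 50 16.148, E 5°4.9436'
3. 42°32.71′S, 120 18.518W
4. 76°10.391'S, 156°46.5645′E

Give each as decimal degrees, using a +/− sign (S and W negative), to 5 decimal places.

1. -17.59787, 158.27133
2. -50.26913, 5.08239
3. -42.54517, -120.30863
4. -76.17318, 156.77608

Point 1:
  Latitude: 17 + 35.872/60 = 17.597867
  S ⇒ negate
  λ: 158 + 16.28/60 = 158.271333
  E → positive
Point 2:
  φ: 16.148′ = 0.269133°; total 50.269133
  S ⇒ negate
  λ: 4.9436′ = 0.082393°; total 5.082393
  E → positive
Point 3:
  Latitude: 32.71′ = 0.545167°; total 42.545167
  S ⇒ negate
  Lon: 18.518′ = 0.308633°; total 120.308633
  W ⇒ negate
Point 4:
  φ: 76 + 10.391/60 = 76.173183
  hemisphere S, so the sign is −
  λ: 46.5645′ = 0.776075°; total 156.776075
  E ⇒ keep positive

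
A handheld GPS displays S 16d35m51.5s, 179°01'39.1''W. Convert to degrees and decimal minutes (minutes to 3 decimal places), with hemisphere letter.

Latitude: 35 + 51.5/60 = 35.85833′
λ: seconds/60 = 0.65167; minutes = 1 + 0.65167 = 1.65167

16° 35.858′ S, 179° 1.652′ W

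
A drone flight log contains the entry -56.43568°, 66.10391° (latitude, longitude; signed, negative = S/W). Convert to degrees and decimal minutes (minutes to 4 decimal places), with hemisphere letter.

56° 26.1408′ S, 66° 6.2346′ E

Latitude is negative → S; |value| = 56.435680
φ: minutes = (56.435680 − 56) × 60 = 26.140800
Lon: fractional part 0.103910 → 6.234600 minutes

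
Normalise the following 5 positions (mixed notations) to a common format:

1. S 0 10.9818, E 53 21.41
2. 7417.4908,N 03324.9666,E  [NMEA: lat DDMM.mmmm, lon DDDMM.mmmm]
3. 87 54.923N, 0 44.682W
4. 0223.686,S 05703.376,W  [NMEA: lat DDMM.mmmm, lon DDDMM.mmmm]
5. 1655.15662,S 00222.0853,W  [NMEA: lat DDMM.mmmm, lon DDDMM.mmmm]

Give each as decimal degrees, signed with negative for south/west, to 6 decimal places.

Point 1:
  φ: 10.9818′ = 0.183030°; total 0.1830300
  S ⇒ negate
  Lon: 21.41′ = 0.356833°; total 53.3568333
  E → positive
Point 2:
  φ: degrees = first 2 digits = 74, minutes = 17.4908; 74 + 17.4908/60 = 74.2915133
  N ⇒ keep positive
  λ: degrees = first 3 digits = 33, minutes = 24.9666; 33 + 24.9666/60 = 33.4161100
  E → positive
Point 3:
  φ: 54.923′ = 0.915383°; total 87.9153833
  N → positive
  Lon: 0 + 44.682/60 = 0.7447000
  W ⇒ negate
Point 4:
  Lat: split at 2 digits → 02° and 23.686′; 2 + 23.686/60 = 2.3947667
  S ⇒ negate
  Lon: degrees = first 3 digits = 57, minutes = 3.376; 57 + 3.376/60 = 57.0562667
  W ⇒ negate
Point 5:
  Latitude: split at 2 digits → 16° and 55.15662′; 16 + 55.15662/60 = 16.9192770
  hemisphere S, so the sign is −
  Longitude: split at 3 digits → 002° and 22.0853′; 2 + 22.0853/60 = 2.3680883
  W → negative

1. -0.183030, 53.356833
2. 74.291513, 33.416110
3. 87.915383, -0.744700
4. -2.394767, -57.056267
5. -16.919277, -2.368088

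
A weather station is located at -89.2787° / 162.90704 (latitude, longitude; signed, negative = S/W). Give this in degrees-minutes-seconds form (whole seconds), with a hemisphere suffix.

89°16′43″ S, 162°54′25″ E

Latitude is negative → S; |value| = 89.278700
Lat: 0.278700° → 16.72200′; 0.72200 × 60 = 43.32″
Lon: 0.907040 × 60 = 54.42240′ → 54′, remainder × 60 = 25.34″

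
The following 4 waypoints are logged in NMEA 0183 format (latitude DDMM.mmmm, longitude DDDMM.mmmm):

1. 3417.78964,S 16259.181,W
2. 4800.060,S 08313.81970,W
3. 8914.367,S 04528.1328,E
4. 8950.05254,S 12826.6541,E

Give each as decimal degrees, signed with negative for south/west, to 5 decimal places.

Point 1:
  φ: degrees = first 2 digits = 34, minutes = 17.78964; 34 + 17.78964/60 = 34.296494
  S ⇒ negate
  Longitude: degrees = first 3 digits = 162, minutes = 59.181; 162 + 59.181/60 = 162.986350
  W ⇒ negate
Point 2:
  Lat: split at 2 digits → 48° and 0.06′; 48 + 0.06/60 = 48.001000
  hemisphere S, so the sign is −
  Lon: degrees = first 3 digits = 83, minutes = 13.8197; 83 + 13.8197/60 = 83.230328
  W ⇒ negate
Point 3:
  Latitude: degrees = first 2 digits = 89, minutes = 14.367; 89 + 14.367/60 = 89.239450
  hemisphere S, so the sign is −
  Longitude: degrees = first 3 digits = 45, minutes = 28.1328; 45 + 28.1328/60 = 45.468880
  E → positive
Point 4:
  Latitude: degrees = first 2 digits = 89, minutes = 50.05254; 89 + 50.05254/60 = 89.834209
  hemisphere S, so the sign is −
  Longitude: degrees = first 3 digits = 128, minutes = 26.6541; 128 + 26.6541/60 = 128.444235
  E → positive

1. -34.29649, -162.98635
2. -48.00100, -83.23033
3. -89.23945, 45.46888
4. -89.83421, 128.44424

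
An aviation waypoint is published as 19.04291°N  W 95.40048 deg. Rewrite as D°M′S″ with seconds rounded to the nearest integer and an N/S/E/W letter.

φ: 0.042910° → 2.57460′; 0.57460 × 60 = 34.48″
Lon: whole degrees 95; 24.02880′ → 24′ and 1.73″

19°02′34″ N, 95°24′2″ W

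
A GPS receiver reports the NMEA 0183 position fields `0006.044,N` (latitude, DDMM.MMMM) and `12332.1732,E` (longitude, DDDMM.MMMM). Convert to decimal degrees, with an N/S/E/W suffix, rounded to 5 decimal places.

Latitude: degrees = first 2 digits = 0, minutes = 6.044; 0 + 6.044/60 = 0.100733
Longitude: degrees = first 3 digits = 123, minutes = 32.1732; 123 + 32.1732/60 = 123.536220

0.10073° N, 123.53622° E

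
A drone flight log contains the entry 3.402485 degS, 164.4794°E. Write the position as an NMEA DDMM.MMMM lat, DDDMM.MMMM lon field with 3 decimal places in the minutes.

φ: minutes = (3.402485 − 3) × 60 = 24.14910
Lon: 164° + 0.479400 × 60 = 164° 28.76400′

0324.149,S / 16428.764,E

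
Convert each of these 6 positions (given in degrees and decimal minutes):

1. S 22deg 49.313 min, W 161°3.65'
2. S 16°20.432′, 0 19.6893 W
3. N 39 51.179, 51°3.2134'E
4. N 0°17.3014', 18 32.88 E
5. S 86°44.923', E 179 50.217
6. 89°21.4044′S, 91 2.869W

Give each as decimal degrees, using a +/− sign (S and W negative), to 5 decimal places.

1. -22.82188, -161.06083
2. -16.34053, -0.32816
3. 39.85298, 51.05356
4. 0.28836, 18.54800
5. -86.74872, 179.83695
6. -89.35674, -91.04782

Point 1:
  φ: 22 + 49.313/60 = 22.821883
  hemisphere S, so the sign is −
  Longitude: 161 + 3.65/60 = 161.060833
  W ⇒ negate
Point 2:
  Latitude: 16 + 20.432/60 = 16.340533
  hemisphere S, so the sign is −
  Lon: 19.6893′ = 0.328155°; total 0.328155
  W → negative
Point 3:
  Lat: 51.179′ = 0.852983°; total 39.852983
  N ⇒ keep positive
  λ: 51 + 3.2134/60 = 51.053557
  E → positive
Point 4:
  Lat: 17.3014′ = 0.288357°; total 0.288357
  N → positive
  Lon: 32.88′ = 0.548000°; total 18.548000
  E → positive
Point 5:
  Latitude: 44.923′ = 0.748717°; total 86.748717
  S → negative
  λ: 179 + 50.217/60 = 179.836950
  E → positive
Point 6:
  φ: 21.4044′ = 0.356740°; total 89.356740
  hemisphere S, so the sign is −
  λ: 91 + 2.869/60 = 91.047817
  W → negative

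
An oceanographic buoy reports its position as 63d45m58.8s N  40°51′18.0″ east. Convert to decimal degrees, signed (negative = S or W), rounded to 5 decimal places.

63.76633, 40.85500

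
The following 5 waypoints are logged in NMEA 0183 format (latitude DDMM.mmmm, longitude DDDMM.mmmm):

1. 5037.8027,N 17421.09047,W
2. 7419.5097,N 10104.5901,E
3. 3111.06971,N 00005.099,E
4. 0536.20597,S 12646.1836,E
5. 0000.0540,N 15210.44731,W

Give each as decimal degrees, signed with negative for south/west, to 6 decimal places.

Point 1:
  φ: split at 2 digits → 50° and 37.8027′; 50 + 37.8027/60 = 50.6300450
  N ⇒ keep positive
  Longitude: degrees = first 3 digits = 174, minutes = 21.09047; 174 + 21.09047/60 = 174.3515078
  W → negative
Point 2:
  Latitude: degrees = first 2 digits = 74, minutes = 19.5097; 74 + 19.5097/60 = 74.3251617
  N → positive
  λ: split at 3 digits → 101° and 4.5901′; 101 + 4.5901/60 = 101.0765017
  E → positive
Point 3:
  φ: degrees = first 2 digits = 31, minutes = 11.06971; 31 + 11.06971/60 = 31.1844952
  N ⇒ keep positive
  λ: split at 3 digits → 000° and 5.099′; 0 + 5.099/60 = 0.0849833
  E ⇒ keep positive
Point 4:
  φ: degrees = first 2 digits = 5, minutes = 36.20597; 5 + 36.20597/60 = 5.6034328
  hemisphere S, so the sign is −
  λ: degrees = first 3 digits = 126, minutes = 46.1836; 126 + 46.1836/60 = 126.7697267
  E ⇒ keep positive
Point 5:
  φ: degrees = first 2 digits = 0, minutes = 0.054; 0 + 0.054/60 = 0.0009000
  N → positive
  λ: degrees = first 3 digits = 152, minutes = 10.44731; 152 + 10.44731/60 = 152.1741218
  W → negative

1. 50.630045, -174.351508
2. 74.325162, 101.076502
3. 31.184495, 0.084983
4. -5.603433, 126.769727
5. 0.000900, -152.174122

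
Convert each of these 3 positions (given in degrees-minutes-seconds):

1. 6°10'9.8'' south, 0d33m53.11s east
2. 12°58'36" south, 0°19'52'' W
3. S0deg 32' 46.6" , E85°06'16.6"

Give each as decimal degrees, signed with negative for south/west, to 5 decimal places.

1. -6.16939, 0.56475
2. -12.97667, -0.33111
3. -0.54628, 85.10461

Point 1:
  φ: 6° + 10/60 + 9.8/3600 = 6 + 0.166667 + 0.002722 = 6.169389
  S ⇒ negate
  λ: 0° + 33/60 + 53.11/3600 = 0 + 0.550000 + 0.014753 = 0.564753
  E ⇒ keep positive
Point 2:
  Latitude: 12 + 58/60 + 36/3600 = 12.976667
  S ⇒ negate
  λ: 0 + 19/60 + 52/3600 = 0.331111
  W → negative
Point 3:
  Latitude: 0° + 32/60 + 46.6/3600 = 0 + 0.533333 + 0.012944 = 0.546278
  hemisphere S, so the sign is −
  Lon: 85 + 6/60 + 16.6/3600 = 85.104611
  E → positive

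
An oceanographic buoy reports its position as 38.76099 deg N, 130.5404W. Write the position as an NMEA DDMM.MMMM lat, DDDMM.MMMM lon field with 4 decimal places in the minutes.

Latitude: 38° + 0.760990 × 60 = 38° 45.659400′
λ: minutes = (130.540400 − 130) × 60 = 32.424000

3845.6594,N / 13032.4240,W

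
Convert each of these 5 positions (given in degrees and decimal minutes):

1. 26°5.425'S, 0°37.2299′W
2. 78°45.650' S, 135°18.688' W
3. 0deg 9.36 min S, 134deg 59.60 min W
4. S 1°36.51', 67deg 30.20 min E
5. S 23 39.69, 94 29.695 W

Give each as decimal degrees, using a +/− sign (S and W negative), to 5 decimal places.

1. -26.09042, -0.62050
2. -78.76083, -135.31147
3. -0.15600, -134.99333
4. -1.60850, 67.50333
5. -23.66150, -94.49492

Point 1:
  Latitude: 26 + 5.425/60 = 26.090417
  S → negative
  Longitude: 37.2299′ = 0.620498°; total 0.620498
  hemisphere W, so the sign is −
Point 2:
  Latitude: 45.65′ = 0.760833°; total 78.760833
  hemisphere S, so the sign is −
  Longitude: 18.688′ = 0.311467°; total 135.311467
  W ⇒ negate
Point 3:
  φ: 0 + 9.36/60 = 0.156000
  hemisphere S, so the sign is −
  Lon: 134 + 59.6/60 = 134.993333
  hemisphere W, so the sign is −
Point 4:
  Lat: 1 + 36.51/60 = 1.608500
  S → negative
  Longitude: 67 + 30.2/60 = 67.503333
  E ⇒ keep positive
Point 5:
  Lat: 39.69′ = 0.661500°; total 23.661500
  S ⇒ negate
  Longitude: 29.695′ = 0.494917°; total 94.494917
  W ⇒ negate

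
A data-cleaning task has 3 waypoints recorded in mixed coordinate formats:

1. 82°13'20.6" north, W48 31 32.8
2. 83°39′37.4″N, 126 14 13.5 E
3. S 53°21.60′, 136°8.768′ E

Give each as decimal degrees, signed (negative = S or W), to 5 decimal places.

1. 82.22239, -48.52578
2. 83.66039, 126.23708
3. -53.36000, 136.14613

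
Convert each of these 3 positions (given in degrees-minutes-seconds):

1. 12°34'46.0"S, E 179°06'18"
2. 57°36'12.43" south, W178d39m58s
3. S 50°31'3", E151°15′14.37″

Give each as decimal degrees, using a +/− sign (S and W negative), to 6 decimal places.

1. -12.579444, 179.105000
2. -57.603453, -178.666111
3. -50.517500, 151.253992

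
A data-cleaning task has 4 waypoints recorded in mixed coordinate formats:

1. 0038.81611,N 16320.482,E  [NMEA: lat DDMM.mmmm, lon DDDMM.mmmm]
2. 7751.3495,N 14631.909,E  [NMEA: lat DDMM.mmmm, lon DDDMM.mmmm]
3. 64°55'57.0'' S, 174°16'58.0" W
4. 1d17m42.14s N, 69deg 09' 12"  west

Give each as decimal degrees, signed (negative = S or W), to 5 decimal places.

1. 0.64694, 163.34137
2. 77.85583, 146.53182
3. -64.93250, -174.28278
4. 1.29504, -69.15333

Point 1:
  Lat: split at 2 digits → 00° and 38.81611′; 0 + 38.81611/60 = 0.646935
  N → positive
  Lon: split at 3 digits → 163° and 20.482′; 163 + 20.482/60 = 163.341367
  E → positive
Point 2:
  Lat: degrees = first 2 digits = 77, minutes = 51.3495; 77 + 51.3495/60 = 77.855825
  N → positive
  Lon: degrees = first 3 digits = 146, minutes = 31.909; 146 + 31.909/60 = 146.531817
  E → positive
Point 3:
  Latitude: 64° + 55/60 + 57/3600 = 64 + 0.916667 + 0.015833 = 64.932500
  S ⇒ negate
  Lon: 174 + 16/60 + 58/3600 = 174.282778
  hemisphere W, so the sign is −
Point 4:
  Lat: 1° + 17/60 + 42.14/3600 = 1 + 0.283333 + 0.011706 = 1.295039
  N → positive
  Lon: 69 + 9/60 + 12/3600 = 69.153333
  hemisphere W, so the sign is −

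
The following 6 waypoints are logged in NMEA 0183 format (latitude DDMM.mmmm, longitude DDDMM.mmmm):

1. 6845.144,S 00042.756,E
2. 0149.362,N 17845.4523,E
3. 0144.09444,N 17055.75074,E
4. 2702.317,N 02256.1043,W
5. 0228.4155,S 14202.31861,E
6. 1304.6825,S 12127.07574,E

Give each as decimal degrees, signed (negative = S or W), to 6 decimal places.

1. -68.752400, 0.712600
2. 1.822700, 178.757538
3. 1.734907, 170.929179
4. 27.038617, -22.935072
5. -2.473592, 142.038644
6. -13.078042, 121.451262

Point 1:
  Latitude: split at 2 digits → 68° and 45.144′; 68 + 45.144/60 = 68.7524000
  S ⇒ negate
  Lon: degrees = first 3 digits = 0, minutes = 42.756; 0 + 42.756/60 = 0.7126000
  E → positive
Point 2:
  φ: split at 2 digits → 01° and 49.362′; 1 + 49.362/60 = 1.8227000
  N ⇒ keep positive
  Longitude: degrees = first 3 digits = 178, minutes = 45.4523; 178 + 45.4523/60 = 178.7575383
  E → positive
Point 3:
  Latitude: split at 2 digits → 01° and 44.09444′; 1 + 44.09444/60 = 1.7349073
  N → positive
  Lon: degrees = first 3 digits = 170, minutes = 55.75074; 170 + 55.75074/60 = 170.9291790
  E ⇒ keep positive
Point 4:
  Latitude: split at 2 digits → 27° and 2.317′; 27 + 2.317/60 = 27.0386167
  N → positive
  λ: split at 3 digits → 022° and 56.1043′; 22 + 56.1043/60 = 22.9350717
  W → negative
Point 5:
  Lat: degrees = first 2 digits = 2, minutes = 28.4155; 2 + 28.4155/60 = 2.4735917
  hemisphere S, so the sign is −
  Longitude: degrees = first 3 digits = 142, minutes = 2.31861; 142 + 2.31861/60 = 142.0386435
  E → positive
Point 6:
  Lat: split at 2 digits → 13° and 4.6825′; 13 + 4.6825/60 = 13.0780417
  hemisphere S, so the sign is −
  Lon: degrees = first 3 digits = 121, minutes = 27.07574; 121 + 27.07574/60 = 121.4512623
  E ⇒ keep positive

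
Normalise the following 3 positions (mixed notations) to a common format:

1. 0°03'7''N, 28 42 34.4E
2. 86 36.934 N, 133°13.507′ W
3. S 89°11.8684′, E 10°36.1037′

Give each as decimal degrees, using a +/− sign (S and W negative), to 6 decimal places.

Point 1:
  Lat: 0 + 3/60 + 7/3600 = 0.0519444
  N ⇒ keep positive
  Longitude: 28 + 42/60 + 34.4/3600 = 28.7095556
  E ⇒ keep positive
Point 2:
  Latitude: 86 + 36.934/60 = 86.6155667
  N → positive
  Longitude: 133 + 13.507/60 = 133.2251167
  W → negative
Point 3:
  φ: 89 + 11.8684/60 = 89.1978067
  S → negative
  Lon: 36.1037′ = 0.601728°; total 10.6017283
  E → positive

1. 0.051944, 28.709556
2. 86.615567, -133.225117
3. -89.197807, 10.601728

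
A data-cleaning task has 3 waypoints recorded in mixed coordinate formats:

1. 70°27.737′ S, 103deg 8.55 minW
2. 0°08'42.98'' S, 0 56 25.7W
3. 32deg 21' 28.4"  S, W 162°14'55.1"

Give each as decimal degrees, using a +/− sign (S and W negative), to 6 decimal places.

Point 1:
  Lat: 27.737′ = 0.462283°; total 70.4622833
  hemisphere S, so the sign is −
  λ: 103 + 8.55/60 = 103.1425000
  W → negative
Point 2:
  Lat: 8′ + 42.98″ = 8.71633′; 0 + 8.71633/60 = 0.1452722
  S → negative
  λ: 56′ + 25.7″ = 56.42833′; 0 + 56.42833/60 = 0.9404722
  W ⇒ negate
Point 3:
  Latitude: 32° + 21/60 + 28.4/3600 = 32 + 0.350000 + 0.007889 = 32.3578889
  hemisphere S, so the sign is −
  λ: 162° + 14/60 + 55.1/3600 = 162 + 0.233333 + 0.015306 = 162.2486389
  W → negative

1. -70.462283, -103.142500
2. -0.145272, -0.940472
3. -32.357889, -162.248639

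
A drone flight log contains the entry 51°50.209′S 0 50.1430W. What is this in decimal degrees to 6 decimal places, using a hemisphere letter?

51.836817° S, 0.835717° W

Latitude: 51 + 50.209/60 = 51.8368167
λ: 0 + 50.143/60 = 0.8357167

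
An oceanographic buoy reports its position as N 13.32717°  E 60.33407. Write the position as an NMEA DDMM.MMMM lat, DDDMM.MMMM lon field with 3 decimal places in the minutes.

1319.630,N / 06020.044,E

Lat: fractional part 0.327170 → 19.63020 minutes
Lon: fractional part 0.334070 → 20.04420 minutes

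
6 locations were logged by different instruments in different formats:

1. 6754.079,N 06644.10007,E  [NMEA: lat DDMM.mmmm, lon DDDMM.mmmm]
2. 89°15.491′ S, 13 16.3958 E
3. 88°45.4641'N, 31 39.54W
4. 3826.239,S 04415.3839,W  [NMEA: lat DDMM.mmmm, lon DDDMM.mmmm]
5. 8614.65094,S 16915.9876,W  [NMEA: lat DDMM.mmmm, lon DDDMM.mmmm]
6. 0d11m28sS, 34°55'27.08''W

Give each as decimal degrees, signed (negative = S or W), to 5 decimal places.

Point 1:
  Latitude: split at 2 digits → 67° and 54.079′; 67 + 54.079/60 = 67.901317
  N → positive
  Longitude: degrees = first 3 digits = 66, minutes = 44.10007; 66 + 44.10007/60 = 66.735001
  E ⇒ keep positive
Point 2:
  Latitude: 89 + 15.491/60 = 89.258183
  S ⇒ negate
  λ: 16.3958′ = 0.273263°; total 13.273263
  E → positive
Point 3:
  φ: 45.4641′ = 0.757735°; total 88.757735
  N → positive
  Longitude: 31 + 39.54/60 = 31.659000
  W → negative
Point 4:
  Lat: degrees = first 2 digits = 38, minutes = 26.239; 38 + 26.239/60 = 38.437317
  S ⇒ negate
  λ: degrees = first 3 digits = 44, minutes = 15.3839; 44 + 15.3839/60 = 44.256398
  W ⇒ negate
Point 5:
  Lat: degrees = first 2 digits = 86, minutes = 14.65094; 86 + 14.65094/60 = 86.244182
  S ⇒ negate
  Lon: split at 3 digits → 169° and 15.9876′; 169 + 15.9876/60 = 169.266460
  W ⇒ negate
Point 6:
  Latitude: 0 + 11/60 + 28/3600 = 0.191111
  hemisphere S, so the sign is −
  Lon: 34° + 55/60 + 27.08/3600 = 34 + 0.916667 + 0.007522 = 34.924189
  W ⇒ negate

1. 67.90132, 66.73500
2. -89.25818, 13.27326
3. 88.75774, -31.65900
4. -38.43732, -44.25640
5. -86.24418, -169.26646
6. -0.19111, -34.92419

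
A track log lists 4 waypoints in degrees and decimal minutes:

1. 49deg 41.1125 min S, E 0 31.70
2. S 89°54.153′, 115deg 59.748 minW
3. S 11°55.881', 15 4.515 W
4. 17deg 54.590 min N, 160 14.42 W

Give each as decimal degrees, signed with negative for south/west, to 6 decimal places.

1. -49.685208, 0.528333
2. -89.902550, -115.995800
3. -11.931350, -15.075250
4. 17.909833, -160.240333

Point 1:
  φ: 41.1125′ = 0.685208°; total 49.6852083
  S ⇒ negate
  Longitude: 0 + 31.7/60 = 0.5283333
  E → positive
Point 2:
  φ: 54.153′ = 0.902550°; total 89.9025500
  S ⇒ negate
  Longitude: 115 + 59.748/60 = 115.9958000
  W → negative
Point 3:
  φ: 11 + 55.881/60 = 11.9313500
  hemisphere S, so the sign is −
  Lon: 15 + 4.515/60 = 15.0752500
  hemisphere W, so the sign is −
Point 4:
  φ: 54.59′ = 0.909833°; total 17.9098333
  N ⇒ keep positive
  Lon: 160 + 14.42/60 = 160.2403333
  W ⇒ negate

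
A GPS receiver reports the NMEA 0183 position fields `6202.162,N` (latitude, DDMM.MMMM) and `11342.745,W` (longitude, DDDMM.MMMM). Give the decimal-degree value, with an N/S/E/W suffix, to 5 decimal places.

φ: split at 2 digits → 62° and 2.162′; 62 + 2.162/60 = 62.036033
Longitude: degrees = first 3 digits = 113, minutes = 42.745; 113 + 42.745/60 = 113.712417

62.03603° N, 113.71242° W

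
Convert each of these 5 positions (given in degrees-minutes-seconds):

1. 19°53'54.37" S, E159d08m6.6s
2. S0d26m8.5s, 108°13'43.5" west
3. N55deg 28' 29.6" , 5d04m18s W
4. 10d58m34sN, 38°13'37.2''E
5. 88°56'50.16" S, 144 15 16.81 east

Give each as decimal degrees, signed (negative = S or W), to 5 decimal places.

Point 1:
  φ: 19 + 53/60 + 54.37/3600 = 19.898436
  S → negative
  Longitude: 8′ + 6.6″ = 8.11000′; 159 + 8.11000/60 = 159.135167
  E → positive
Point 2:
  Latitude: 26′ + 8.5″ = 26.14167′; 0 + 26.14167/60 = 0.435694
  S → negative
  Longitude: 108° + 13/60 + 43.5/3600 = 108 + 0.216667 + 0.012083 = 108.228750
  W → negative
Point 3:
  Latitude: 55 + 28/60 + 29.6/3600 = 55.474889
  N ⇒ keep positive
  λ: 4′ + 18″ = 4.30000′; 5 + 4.30000/60 = 5.071667
  W ⇒ negate
Point 4:
  φ: 10° + 58/60 + 34/3600 = 10 + 0.966667 + 0.009444 = 10.976111
  N ⇒ keep positive
  Lon: 38 + 13/60 + 37.2/3600 = 38.227000
  E ⇒ keep positive
Point 5:
  Latitude: 88° + 56/60 + 50.16/3600 = 88 + 0.933333 + 0.013933 = 88.947267
  S → negative
  Lon: 15′ + 16.81″ = 15.28017′; 144 + 15.28017/60 = 144.254669
  E ⇒ keep positive

1. -19.89844, 159.13517
2. -0.43569, -108.22875
3. 55.47489, -5.07167
4. 10.97611, 38.22700
5. -88.94727, 144.25467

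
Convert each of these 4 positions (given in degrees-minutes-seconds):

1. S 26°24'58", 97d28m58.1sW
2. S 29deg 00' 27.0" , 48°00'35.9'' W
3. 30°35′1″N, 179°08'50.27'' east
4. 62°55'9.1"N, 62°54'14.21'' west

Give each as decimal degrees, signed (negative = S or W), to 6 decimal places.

1. -26.416111, -97.482806
2. -29.007500, -48.009972
3. 30.583611, 179.147297
4. 62.919194, -62.903947

Point 1:
  Latitude: 26 + 24/60 + 58/3600 = 26.4161111
  hemisphere S, so the sign is −
  Longitude: 97 + 28/60 + 58.1/3600 = 97.4828056
  W ⇒ negate
Point 2:
  φ: 29 + 0/60 + 27/3600 = 29.0075000
  S ⇒ negate
  Lon: 48° + 0/60 + 35.9/3600 = 48 + 0.000000 + 0.009972 = 48.0099722
  W ⇒ negate
Point 3:
  Lat: 30 + 35/60 + 1/3600 = 30.5836111
  N → positive
  Lon: 179° + 8/60 + 50.27/3600 = 179 + 0.133333 + 0.013964 = 179.1472972
  E ⇒ keep positive
Point 4:
  Latitude: 62° + 55/60 + 9.1/3600 = 62 + 0.916667 + 0.002528 = 62.9191944
  N → positive
  Longitude: 62° + 54/60 + 14.21/3600 = 62 + 0.900000 + 0.003947 = 62.9039472
  W → negative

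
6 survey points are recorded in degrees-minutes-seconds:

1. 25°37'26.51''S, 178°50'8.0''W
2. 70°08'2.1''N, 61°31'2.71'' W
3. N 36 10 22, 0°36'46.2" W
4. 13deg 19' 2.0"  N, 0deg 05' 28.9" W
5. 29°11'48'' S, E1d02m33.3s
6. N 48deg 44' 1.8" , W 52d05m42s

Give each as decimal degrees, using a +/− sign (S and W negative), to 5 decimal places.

Point 1:
  Lat: 25 + 37/60 + 26.51/3600 = 25.624031
  S → negative
  Longitude: 178 + 50/60 + 8/3600 = 178.835556
  W → negative
Point 2:
  φ: 70 + 8/60 + 2.1/3600 = 70.133917
  N ⇒ keep positive
  λ: 31′ + 2.71″ = 31.04517′; 61 + 31.04517/60 = 61.517419
  W → negative
Point 3:
  φ: 36 + 10/60 + 22/3600 = 36.172778
  N ⇒ keep positive
  Longitude: 0° + 36/60 + 46.2/3600 = 0 + 0.600000 + 0.012833 = 0.612833
  W → negative
Point 4:
  Latitude: 13° + 19/60 + 2/3600 = 13 + 0.316667 + 0.000556 = 13.317222
  N → positive
  Lon: 5′ + 28.9″ = 5.48167′; 0 + 5.48167/60 = 0.091361
  W → negative
Point 5:
  φ: 29 + 11/60 + 48/3600 = 29.196667
  S → negative
  λ: 1 + 2/60 + 33.3/3600 = 1.042583
  E → positive
Point 6:
  φ: 48° + 44/60 + 1.8/3600 = 48 + 0.733333 + 0.000500 = 48.733833
  N ⇒ keep positive
  Longitude: 52° + 5/60 + 42/3600 = 52 + 0.083333 + 0.011667 = 52.095000
  W ⇒ negate

1. -25.62403, -178.83556
2. 70.13392, -61.51742
3. 36.17278, -0.61283
4. 13.31722, -0.09136
5. -29.19667, 1.04258
6. 48.73383, -52.09500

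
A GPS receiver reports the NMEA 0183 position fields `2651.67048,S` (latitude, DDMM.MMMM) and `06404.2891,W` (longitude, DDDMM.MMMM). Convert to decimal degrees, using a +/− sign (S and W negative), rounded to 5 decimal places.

-26.86117, -64.07149

Lat: degrees = first 2 digits = 26, minutes = 51.67048; 26 + 51.67048/60 = 26.861175
hemisphere S, so the sign is −
Lon: split at 3 digits → 064° and 4.2891′; 64 + 4.2891/60 = 64.071485
W ⇒ negate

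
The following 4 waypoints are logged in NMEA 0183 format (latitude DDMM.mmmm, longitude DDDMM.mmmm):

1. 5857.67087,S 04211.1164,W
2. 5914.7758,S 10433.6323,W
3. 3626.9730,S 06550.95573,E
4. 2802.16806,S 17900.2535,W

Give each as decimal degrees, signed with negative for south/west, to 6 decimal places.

Point 1:
  φ: split at 2 digits → 58° and 57.67087′; 58 + 57.67087/60 = 58.9611812
  hemisphere S, so the sign is −
  Lon: split at 3 digits → 042° and 11.1164′; 42 + 11.1164/60 = 42.1852733
  W ⇒ negate
Point 2:
  Latitude: split at 2 digits → 59° and 14.7758′; 59 + 14.7758/60 = 59.2462633
  S → negative
  Lon: degrees = first 3 digits = 104, minutes = 33.6323; 104 + 33.6323/60 = 104.5605383
  W ⇒ negate
Point 3:
  Lat: split at 2 digits → 36° and 26.973′; 36 + 26.973/60 = 36.4495500
  S → negative
  λ: split at 3 digits → 065° and 50.95573′; 65 + 50.95573/60 = 65.8492622
  E → positive
Point 4:
  Lat: degrees = first 2 digits = 28, minutes = 2.16806; 28 + 2.16806/60 = 28.0361343
  S → negative
  Lon: split at 3 digits → 179° and 0.2535′; 179 + 0.2535/60 = 179.0042250
  W → negative

1. -58.961181, -42.185273
2. -59.246263, -104.560538
3. -36.449550, 65.849262
4. -28.036134, -179.004225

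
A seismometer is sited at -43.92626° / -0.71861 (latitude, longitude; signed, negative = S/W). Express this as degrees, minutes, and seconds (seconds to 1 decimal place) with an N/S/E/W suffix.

43°55′34.5″ S, 0°43′7.0″ W

Latitude is negative → S; |value| = 43.926260
Lat: 0.926260 × 60 = 55.57560′ → 55′, remainder × 60 = 34.536″
Longitude is negative → W; |value| = 0.718610
Lon: whole degrees 0; 43.11660′ → 43′ and 6.996″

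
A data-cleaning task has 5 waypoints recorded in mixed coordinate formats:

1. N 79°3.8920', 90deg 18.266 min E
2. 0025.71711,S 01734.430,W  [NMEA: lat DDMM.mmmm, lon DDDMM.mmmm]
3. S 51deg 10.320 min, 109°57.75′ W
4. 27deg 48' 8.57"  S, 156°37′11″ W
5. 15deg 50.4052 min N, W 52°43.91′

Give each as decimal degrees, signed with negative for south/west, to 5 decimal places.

Point 1:
  Latitude: 79 + 3.892/60 = 79.064867
  N ⇒ keep positive
  Longitude: 90 + 18.266/60 = 90.304433
  E → positive
Point 2:
  φ: split at 2 digits → 00° and 25.71711′; 0 + 25.71711/60 = 0.428619
  S → negative
  λ: split at 3 digits → 017° and 34.43′; 17 + 34.43/60 = 17.573833
  hemisphere W, so the sign is −
Point 3:
  Lat: 10.32′ = 0.172000°; total 51.172000
  S ⇒ negate
  λ: 109 + 57.75/60 = 109.962500
  W → negative
Point 4:
  φ: 48′ + 8.57″ = 48.14283′; 27 + 48.14283/60 = 27.802381
  hemisphere S, so the sign is −
  Longitude: 156 + 37/60 + 11/3600 = 156.619722
  W → negative
Point 5:
  Lat: 50.4052′ = 0.840087°; total 15.840087
  N → positive
  Longitude: 43.91′ = 0.731833°; total 52.731833
  W → negative

1. 79.06487, 90.30443
2. -0.42862, -17.57383
3. -51.17200, -109.96250
4. -27.80238, -156.61972
5. 15.84009, -52.73183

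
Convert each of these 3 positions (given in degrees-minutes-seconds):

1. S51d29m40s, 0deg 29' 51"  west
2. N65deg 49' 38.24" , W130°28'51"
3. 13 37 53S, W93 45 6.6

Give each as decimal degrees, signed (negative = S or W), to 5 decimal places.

Point 1:
  Lat: 51 + 29/60 + 40/3600 = 51.494444
  S → negative
  λ: 29′ + 51″ = 29.85000′; 0 + 29.85000/60 = 0.497500
  W ⇒ negate
Point 2:
  Lat: 49′ + 38.24″ = 49.63733′; 65 + 49.63733/60 = 65.827289
  N ⇒ keep positive
  Longitude: 130 + 28/60 + 51/3600 = 130.480833
  hemisphere W, so the sign is −
Point 3:
  Latitude: 13 + 37/60 + 53/3600 = 13.631389
  hemisphere S, so the sign is −
  λ: 93 + 45/60 + 6.6/3600 = 93.751833
  W ⇒ negate

1. -51.49444, -0.49750
2. 65.82729, -130.48083
3. -13.63139, -93.75183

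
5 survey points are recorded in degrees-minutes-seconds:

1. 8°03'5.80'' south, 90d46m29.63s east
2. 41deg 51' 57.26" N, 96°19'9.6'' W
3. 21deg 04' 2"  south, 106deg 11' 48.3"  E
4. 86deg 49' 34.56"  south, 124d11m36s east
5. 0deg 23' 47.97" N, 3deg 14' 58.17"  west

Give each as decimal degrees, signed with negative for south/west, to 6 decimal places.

1. -8.051611, 90.774897
2. 41.865906, -96.319333
3. -21.067222, 106.196750
4. -86.826267, 124.193333
5. 0.396658, -3.249492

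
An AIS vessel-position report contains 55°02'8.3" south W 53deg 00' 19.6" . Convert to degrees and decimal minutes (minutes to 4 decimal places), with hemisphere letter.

φ: seconds/60 = 0.13833; minutes = 2 + 0.13833 = 2.138333
Longitude: seconds/60 = 0.32667; minutes = 0 + 0.32667 = 0.326667

55° 2.1383′ S, 53° 0.3267′ W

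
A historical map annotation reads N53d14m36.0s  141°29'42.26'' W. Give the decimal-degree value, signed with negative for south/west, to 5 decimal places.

φ: 53 + 14/60 + 36/3600 = 53.243333
N ⇒ keep positive
λ: 141° + 29/60 + 42.26/3600 = 141 + 0.483333 + 0.011739 = 141.495072
W → negative

53.24333, -141.49507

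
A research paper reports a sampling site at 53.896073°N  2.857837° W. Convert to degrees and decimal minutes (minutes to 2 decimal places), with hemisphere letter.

Latitude: fractional part 0.896073 → 53.7644 minutes
Longitude: 2° + 0.857837 × 60 = 2° 51.4702′

53° 53.76′ N, 2° 51.47′ W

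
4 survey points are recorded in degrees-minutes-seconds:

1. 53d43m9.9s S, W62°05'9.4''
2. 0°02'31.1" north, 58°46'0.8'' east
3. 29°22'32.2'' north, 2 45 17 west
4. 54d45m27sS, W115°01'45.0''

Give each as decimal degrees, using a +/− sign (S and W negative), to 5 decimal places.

1. -53.71942, -62.08594
2. 0.04197, 58.76689
3. 29.37561, -2.75472
4. -54.75750, -115.02917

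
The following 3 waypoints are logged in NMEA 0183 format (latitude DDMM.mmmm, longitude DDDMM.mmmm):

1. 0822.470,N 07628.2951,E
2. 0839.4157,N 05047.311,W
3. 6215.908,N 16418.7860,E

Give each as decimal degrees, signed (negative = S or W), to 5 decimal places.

Point 1:
  Lat: split at 2 digits → 08° and 22.47′; 8 + 22.47/60 = 8.374500
  N → positive
  Longitude: split at 3 digits → 076° and 28.2951′; 76 + 28.2951/60 = 76.471585
  E ⇒ keep positive
Point 2:
  φ: split at 2 digits → 08° and 39.4157′; 8 + 39.4157/60 = 8.656928
  N → positive
  Longitude: degrees = first 3 digits = 50, minutes = 47.311; 50 + 47.311/60 = 50.788517
  hemisphere W, so the sign is −
Point 3:
  Lat: split at 2 digits → 62° and 15.908′; 62 + 15.908/60 = 62.265133
  N → positive
  Longitude: degrees = first 3 digits = 164, minutes = 18.786; 164 + 18.786/60 = 164.313100
  E → positive

1. 8.37450, 76.47159
2. 8.65693, -50.78852
3. 62.26513, 164.31310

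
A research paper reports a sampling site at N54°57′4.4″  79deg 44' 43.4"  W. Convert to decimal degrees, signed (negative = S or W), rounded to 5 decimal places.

54.95122, -79.74539

Lat: 54 + 57/60 + 4.4/3600 = 54.951222
N ⇒ keep positive
Longitude: 44′ + 43.4″ = 44.72333′; 79 + 44.72333/60 = 79.745389
W ⇒ negate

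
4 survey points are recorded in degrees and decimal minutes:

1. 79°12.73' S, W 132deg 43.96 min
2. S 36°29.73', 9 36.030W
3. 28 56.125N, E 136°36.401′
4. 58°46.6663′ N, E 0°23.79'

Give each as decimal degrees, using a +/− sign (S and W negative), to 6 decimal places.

Point 1:
  Lat: 12.73′ = 0.212167°; total 79.2121667
  S ⇒ negate
  Lon: 132 + 43.96/60 = 132.7326667
  W → negative
Point 2:
  φ: 29.73′ = 0.495500°; total 36.4955000
  S ⇒ negate
  Longitude: 36.03′ = 0.600500°; total 9.6005000
  W → negative
Point 3:
  φ: 28 + 56.125/60 = 28.9354167
  N ⇒ keep positive
  λ: 36.401′ = 0.606683°; total 136.6066833
  E ⇒ keep positive
Point 4:
  Latitude: 58 + 46.6663/60 = 58.7777717
  N ⇒ keep positive
  λ: 23.79′ = 0.396500°; total 0.3965000
  E ⇒ keep positive

1. -79.212167, -132.732667
2. -36.495500, -9.600500
3. 28.935417, 136.606683
4. 58.777772, 0.396500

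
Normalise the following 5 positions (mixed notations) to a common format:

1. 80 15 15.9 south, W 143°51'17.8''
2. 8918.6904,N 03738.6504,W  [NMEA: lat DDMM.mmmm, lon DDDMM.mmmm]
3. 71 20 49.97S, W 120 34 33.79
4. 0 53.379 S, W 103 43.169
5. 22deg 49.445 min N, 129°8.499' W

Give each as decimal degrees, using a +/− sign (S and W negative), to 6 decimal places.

Point 1:
  Lat: 80 + 15/60 + 15.9/3600 = 80.2544167
  S → negative
  Lon: 51′ + 17.8″ = 51.29667′; 143 + 51.29667/60 = 143.8549444
  W → negative
Point 2:
  Lat: degrees = first 2 digits = 89, minutes = 18.6904; 89 + 18.6904/60 = 89.3115067
  N ⇒ keep positive
  Lon: degrees = first 3 digits = 37, minutes = 38.6504; 37 + 38.6504/60 = 37.6441733
  W ⇒ negate
Point 3:
  φ: 71 + 20/60 + 49.97/3600 = 71.3472139
  S ⇒ negate
  Lon: 120° + 34/60 + 33.79/3600 = 120 + 0.566667 + 0.009386 = 120.5760528
  W → negative
Point 4:
  Lat: 0 + 53.379/60 = 0.8896500
  S ⇒ negate
  Longitude: 103 + 43.169/60 = 103.7194833
  W → negative
Point 5:
  Lat: 49.445′ = 0.824083°; total 22.8240833
  N → positive
  λ: 8.499′ = 0.141650°; total 129.1416500
  W → negative

1. -80.254417, -143.854944
2. 89.311507, -37.644173
3. -71.347214, -120.576053
4. -0.889650, -103.719483
5. 22.824083, -129.141650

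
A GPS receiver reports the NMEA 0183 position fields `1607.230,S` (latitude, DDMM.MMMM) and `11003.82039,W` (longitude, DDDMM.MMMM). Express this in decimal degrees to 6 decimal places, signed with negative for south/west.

-16.120500, -110.063673

Lat: degrees = first 2 digits = 16, minutes = 7.23; 16 + 7.23/60 = 16.1205000
S ⇒ negate
λ: split at 3 digits → 110° and 3.82039′; 110 + 3.82039/60 = 110.0636732
W → negative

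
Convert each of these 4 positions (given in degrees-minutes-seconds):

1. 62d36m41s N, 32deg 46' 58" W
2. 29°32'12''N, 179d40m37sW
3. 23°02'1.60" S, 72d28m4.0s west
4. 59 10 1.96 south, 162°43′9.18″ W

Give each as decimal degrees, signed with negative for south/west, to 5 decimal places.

1. 62.61139, -32.78278
2. 29.53667, -179.67694
3. -23.03378, -72.46778
4. -59.16721, -162.71922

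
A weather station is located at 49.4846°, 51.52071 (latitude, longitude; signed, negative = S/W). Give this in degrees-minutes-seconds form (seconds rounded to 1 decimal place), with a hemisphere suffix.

Latitude: 0.484600 × 60 = 29.07600′ → 29′, remainder × 60 = 4.560″
Lon: 0.520710° → 31.24260′; 0.24260 × 60 = 14.556″

49°29′4.6″ N, 51°31′14.6″ E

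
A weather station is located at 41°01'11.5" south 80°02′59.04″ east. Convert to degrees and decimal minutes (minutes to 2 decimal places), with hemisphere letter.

41° 1.19′ S, 80° 2.98′ E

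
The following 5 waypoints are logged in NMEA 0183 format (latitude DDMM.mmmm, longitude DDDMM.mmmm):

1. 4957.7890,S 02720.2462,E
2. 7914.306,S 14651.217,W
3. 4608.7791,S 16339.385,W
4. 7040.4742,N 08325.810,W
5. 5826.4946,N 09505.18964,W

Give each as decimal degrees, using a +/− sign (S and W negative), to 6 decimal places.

1. -49.963150, 27.337437
2. -79.238433, -146.853617
3. -46.146318, -163.656417
4. 70.674570, -83.430167
5. 58.441577, -95.086494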